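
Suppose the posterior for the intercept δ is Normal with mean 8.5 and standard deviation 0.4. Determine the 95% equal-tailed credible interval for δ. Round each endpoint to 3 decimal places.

The posterior is symmetric, so the 95% equal-tailed interval is δ = 8.5 ± z·0.4 with z = 1.960.
Half-width: 1.960 × 0.4 = 0.784.
8.5 − 0.784 = 7.716; 8.5 + 0.784 = 9.284.

[7.716, 9.284]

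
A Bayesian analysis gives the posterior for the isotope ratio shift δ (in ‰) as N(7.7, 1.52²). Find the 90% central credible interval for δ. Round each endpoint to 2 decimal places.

[5.20, 10.20]

The posterior is symmetric, so the 90% equal-tailed interval is δ = 7.7 ± z·1.52 with z = 1.645.
Half-width: 1.645 × 1.52 = 2.50.
7.7 − 2.50 = 5.20; 7.7 + 2.50 = 10.20.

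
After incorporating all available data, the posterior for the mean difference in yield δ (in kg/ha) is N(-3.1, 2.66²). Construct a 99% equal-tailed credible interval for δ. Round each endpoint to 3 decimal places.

The posterior is symmetric, so the 99% equal-tailed interval is δ = -3.1 ± z·2.66 with z = 2.576.
Half-width: 2.576 × 2.66 = 6.852.
-3.1 − 6.852 = -9.952; -3.1 + 6.852 = 3.752.

[-9.952, 3.752]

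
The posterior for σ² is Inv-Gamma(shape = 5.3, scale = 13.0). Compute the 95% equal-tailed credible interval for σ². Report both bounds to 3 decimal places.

[1.218, 7.251]

Inverse-Gamma(5.3, 13.0) quantiles: F⁻¹(0.025) and F⁻¹(0.975).
Equivalently, 1/σ² ~ Gamma(5.3, rate = 13.0); invert its 0.975 and 0.025 quantiles.
Posterior mean ≈ 3.023, SD ≈ 1.664; a Normal approximation gives roughly [-0.239, 6.285].
Exact: lower = 1.218; upper = 7.251.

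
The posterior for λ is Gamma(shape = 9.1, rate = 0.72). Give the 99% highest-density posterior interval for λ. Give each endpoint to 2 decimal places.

The posterior is unimodal and skewed, so the HPD interval has equal density at both endpoints and is the shortest 99% interval.
Solving f(3.83) = f(24.88) with F(24.88) − F(3.83) = 0.99 gives [3.83, 24.88].
For comparison, the equal-tailed interval is [4.43, 26.00]; the HPD is narrower and shifted toward the mode.

[3.83, 24.88]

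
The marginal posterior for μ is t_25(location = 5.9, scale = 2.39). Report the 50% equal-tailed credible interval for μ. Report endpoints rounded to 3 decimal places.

The t_25 distribution is symmetric; the 50% interval is 5.9 ± t·2.39 with t_{0.75,25} = 0.684.
Half-width: 0.684 × 2.39 = 1.636.
5.9 − 1.636 = 4.264; 5.9 + 1.636 = 7.536.

[4.264, 7.536]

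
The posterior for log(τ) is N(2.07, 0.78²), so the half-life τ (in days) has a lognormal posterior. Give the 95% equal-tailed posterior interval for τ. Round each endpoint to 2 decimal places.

[1.72, 36.55]

On the log scale the 95% interval is 2.07 ± 1.960 × 0.78 = [0.5412, 3.5988].
Exponentiate: [e^0.5412, e^3.5988] = [1.72, 36.55].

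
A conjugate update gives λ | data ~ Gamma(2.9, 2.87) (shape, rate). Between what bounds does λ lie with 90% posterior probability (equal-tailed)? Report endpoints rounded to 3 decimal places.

Posterior: Gamma(shape 2.9, rate 2.87).
Equal-tailed 90% interval: Gamma(2.9, 2.87) quantiles at 0.05 and 0.95.
Posterior mean ≈ 1.010, SD ≈ 0.593; a Normal approximation gives roughly [0.034, 1.986].
Exact: lower = 0.267; upper = 2.141.

[0.267, 2.141]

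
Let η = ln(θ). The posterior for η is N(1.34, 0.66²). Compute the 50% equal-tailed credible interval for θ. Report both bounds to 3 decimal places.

On the log scale the 50% interval is 1.34 ± 0.674 × 0.66 = [0.8948, 1.7852].
Exponentiate: [e^0.8948, e^1.7852] = [2.447, 5.961].

[2.447, 5.961]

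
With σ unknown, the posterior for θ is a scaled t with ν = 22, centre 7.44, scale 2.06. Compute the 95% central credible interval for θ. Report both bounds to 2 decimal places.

[3.17, 11.71]

The t_22 distribution is symmetric; the 95% interval is 7.44 ± t·2.06 with t_{0.975,22} = 2.074.
Half-width: 2.074 × 2.06 = 4.27.
7.44 − 4.27 = 3.17; 7.44 + 4.27 = 11.71.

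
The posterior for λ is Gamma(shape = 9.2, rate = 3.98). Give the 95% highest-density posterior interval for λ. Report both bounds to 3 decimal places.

[0.943, 3.830]

The posterior is unimodal and skewed, so the HPD interval has equal density at both endpoints and is the shortest 95% interval.
Solving f(0.943) = f(3.830) with F(3.830) − F(0.943) = 0.95 gives [0.943, 3.830].
For comparison, the equal-tailed interval is [1.068, 4.027]; the HPD is narrower and shifted toward the mode.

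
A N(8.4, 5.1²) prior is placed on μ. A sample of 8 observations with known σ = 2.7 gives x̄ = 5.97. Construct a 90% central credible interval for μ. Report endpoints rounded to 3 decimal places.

Posterior precision = 1/5.1² + 8/2.7² = 0.0384 + 1.0974 = 1.1358, so posterior SD = 0.9383.
Posterior mean = (8.4/5.1² + 8·5.97/2.7²) / 1.1358 = 6.0523.
Interval: 6.0523 ± 1.645 × 0.9383 → [4.509, 7.596].

[4.509, 7.596]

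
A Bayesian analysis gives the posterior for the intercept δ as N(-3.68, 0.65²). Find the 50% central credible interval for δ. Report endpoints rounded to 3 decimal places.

[-4.118, -3.242]

The posterior is symmetric, so the 50% equal-tailed interval is δ = -3.68 ± z·0.65 with z = 0.674.
Half-width: 0.674 × 0.65 = 0.438.
-3.68 − 0.438 = -4.118; -3.68 + 0.438 = -3.242.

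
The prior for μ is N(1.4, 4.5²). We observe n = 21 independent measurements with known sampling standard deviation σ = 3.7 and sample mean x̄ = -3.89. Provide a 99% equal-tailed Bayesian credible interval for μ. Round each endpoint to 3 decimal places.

[-5.772, -1.678]

Posterior precision = 1/4.5² + 21/3.7² = 0.0494 + 1.5340 = 1.5833, so posterior SD = 0.7947.
Posterior mean = (1.4/4.5² + 21·-3.89/3.7²) / 1.5833 = -3.7250.
Interval: -3.7250 ± 2.576 × 0.7947 → [-5.772, -1.678].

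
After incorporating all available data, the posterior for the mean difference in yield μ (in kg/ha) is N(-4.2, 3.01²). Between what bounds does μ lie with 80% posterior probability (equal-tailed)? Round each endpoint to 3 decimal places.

The posterior is symmetric, so the 80% equal-tailed interval is μ = -4.2 ± z·3.01 with z = 1.282.
Half-width: 1.282 × 3.01 = 3.857.
-4.2 − 3.857 = -8.057; -4.2 + 3.857 = -0.343.

[-8.057, -0.343]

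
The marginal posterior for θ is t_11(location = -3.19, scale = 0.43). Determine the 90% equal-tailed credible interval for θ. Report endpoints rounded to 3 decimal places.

[-3.962, -2.418]

The t_11 distribution is symmetric; the 90% interval is -3.19 ± t·0.43 with t_{0.95,11} = 1.796.
Half-width: 1.796 × 0.43 = 0.772.
-3.19 − 0.772 = -3.962; -3.19 + 0.772 = -2.418.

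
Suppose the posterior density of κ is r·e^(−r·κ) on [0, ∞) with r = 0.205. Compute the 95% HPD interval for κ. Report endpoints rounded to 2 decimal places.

The exponential density is strictly decreasing on [0, ∞), so the HPD interval is anchored at 0: [0, q] with P(κ ≤ q) = 0.95.
q = −ln(1 − 0.95) / 0.205 = 2.9957 / 0.205 = 14.61.

[0.00, 14.61]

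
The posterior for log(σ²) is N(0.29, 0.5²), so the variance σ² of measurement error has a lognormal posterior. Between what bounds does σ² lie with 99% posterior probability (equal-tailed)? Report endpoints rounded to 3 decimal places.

On the log scale the 99% interval is 0.29 ± 2.576 × 0.5 = [-0.9979, 1.5779].
Exponentiate: [e^-0.9979, e^1.5779] = [0.369, 4.845].

[0.369, 4.845]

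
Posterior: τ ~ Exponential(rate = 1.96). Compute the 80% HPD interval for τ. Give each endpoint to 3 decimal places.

[0.000, 0.821]

The exponential density is strictly decreasing on [0, ∞), so the HPD interval is anchored at 0: [0, q] with P(τ ≤ q) = 0.80.
q = −ln(1 − 0.80) / 1.96 = 1.6094 / 1.96 = 0.821.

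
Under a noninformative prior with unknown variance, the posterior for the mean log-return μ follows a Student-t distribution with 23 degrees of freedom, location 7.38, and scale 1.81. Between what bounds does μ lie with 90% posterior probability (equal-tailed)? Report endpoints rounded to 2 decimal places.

[4.28, 10.48]

The t_23 distribution is symmetric; the 90% interval is 7.38 ± t·1.81 with t_{0.95,23} = 1.714.
Half-width: 1.714 × 1.81 = 3.10.
7.38 − 3.10 = 4.28; 7.38 + 3.10 = 10.48.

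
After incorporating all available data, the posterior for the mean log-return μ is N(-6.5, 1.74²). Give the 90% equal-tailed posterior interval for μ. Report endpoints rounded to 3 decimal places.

The posterior is symmetric, so the 90% equal-tailed interval is μ = -6.5 ± z·1.74 with z = 1.645.
Half-width: 1.645 × 1.74 = 2.862.
-6.5 − 2.862 = -9.362; -6.5 + 2.862 = -3.638.

[-9.362, -3.638]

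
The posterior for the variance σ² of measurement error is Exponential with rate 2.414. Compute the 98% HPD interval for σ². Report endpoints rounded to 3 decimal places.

[0.000, 1.621]

The exponential density is strictly decreasing on [0, ∞), so the HPD interval is anchored at 0: [0, q] with P(σ² ≤ q) = 0.98.
q = −ln(1 − 0.98) / 2.414 = 3.9120 / 2.414 = 1.621.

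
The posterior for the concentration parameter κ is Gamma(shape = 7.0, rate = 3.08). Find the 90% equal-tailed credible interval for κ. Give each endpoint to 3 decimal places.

[1.067, 3.845]

Posterior: Gamma(shape 7.0, rate 3.08).
Equal-tailed 90% interval: Gamma(7.0, 3.08) quantiles at 0.05 and 0.95.
Posterior mean ≈ 2.273, SD ≈ 0.859; a Normal approximation gives roughly [0.860, 3.686].
Exact: lower = 1.067; upper = 3.845.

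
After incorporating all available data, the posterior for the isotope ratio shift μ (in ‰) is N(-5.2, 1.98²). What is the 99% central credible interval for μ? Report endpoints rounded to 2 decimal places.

The posterior is symmetric, so the 99% equal-tailed interval is μ = -5.2 ± z·1.98 with z = 2.576.
Half-width: 2.576 × 1.98 = 5.10.
-5.2 − 5.10 = -10.30; -5.2 + 5.10 = -0.10.

[-10.30, -0.10]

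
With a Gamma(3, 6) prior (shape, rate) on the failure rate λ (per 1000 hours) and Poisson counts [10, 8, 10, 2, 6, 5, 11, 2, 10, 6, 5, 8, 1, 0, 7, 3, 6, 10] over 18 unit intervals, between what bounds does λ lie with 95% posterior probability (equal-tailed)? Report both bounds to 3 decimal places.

[3.880, 5.615]

Posterior: Gamma(3+110, 6+18) = Gamma(113, 24) (shape, rate).
Equal-tailed 95% interval: Gamma(113, 24) quantiles at 0.025 and 0.975.
Posterior mean ≈ 4.708, SD ≈ 0.443; a Normal approximation gives roughly [3.840, 5.576].
Exact: lower = 3.880; upper = 5.615.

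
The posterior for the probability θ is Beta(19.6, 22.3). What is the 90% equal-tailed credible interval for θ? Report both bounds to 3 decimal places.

Posterior: Beta(19.6, 22.3).
Equal-tailed 90% interval: the 0.05 and 0.95 quantiles of Beta(19.6, 22.3).
Posterior mean ≈ 0.468, SD ≈ 0.076; a Normal approximation gives roughly [0.342, 0.593].
Exact: F⁻¹(0.05) = 0.343; F⁻¹(0.95) = 0.594.

[0.343, 0.594]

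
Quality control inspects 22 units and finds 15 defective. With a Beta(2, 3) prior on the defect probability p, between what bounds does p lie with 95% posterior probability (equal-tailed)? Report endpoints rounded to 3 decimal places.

Posterior: Beta(2+15, 3+7) = Beta(17, 10).
Equal-tailed 95% interval: the 0.025 and 0.975 quantiles of Beta(17, 10).
Posterior mean ≈ 0.630, SD ≈ 0.091; a Normal approximation gives roughly [0.451, 0.808].
Exact: F⁻¹(0.025) = 0.443; F⁻¹(0.975) = 0.798.

[0.443, 0.798]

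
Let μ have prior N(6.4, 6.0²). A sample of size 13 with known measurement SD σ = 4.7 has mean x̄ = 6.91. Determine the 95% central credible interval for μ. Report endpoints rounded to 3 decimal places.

Posterior precision = 1/6.0² + 13/4.7² = 0.0278 + 0.5885 = 0.6163, so posterior SD = 1.2738.
Posterior mean = (6.4/6.0² + 13·6.91/4.7²) / 0.6163 = 6.8870.
Interval: 6.8870 ± 1.960 × 1.2738 → [4.390, 9.384].

[4.390, 9.384]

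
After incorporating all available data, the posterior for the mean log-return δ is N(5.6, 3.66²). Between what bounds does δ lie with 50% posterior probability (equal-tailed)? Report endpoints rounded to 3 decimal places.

The posterior is symmetric, so the 50% equal-tailed interval is δ = 5.6 ± z·3.66 with z = 0.674.
Half-width: 0.674 × 3.66 = 2.469.
5.6 − 2.469 = 3.131; 5.6 + 2.469 = 8.069.

[3.131, 8.069]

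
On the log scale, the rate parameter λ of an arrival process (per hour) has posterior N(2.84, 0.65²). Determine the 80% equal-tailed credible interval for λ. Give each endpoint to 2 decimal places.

On the log scale the 80% interval is 2.84 ± 1.282 × 0.65 = [2.0070, 3.6730].
Exponentiate: [e^2.0070, e^3.6730] = [7.44, 39.37].

[7.44, 39.37]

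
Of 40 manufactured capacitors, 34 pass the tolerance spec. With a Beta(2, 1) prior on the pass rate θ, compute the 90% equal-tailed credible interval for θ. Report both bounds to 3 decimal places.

Posterior: Beta(2+34, 1+6) = Beta(36, 7).
Equal-tailed 90% interval: the 0.05 and 0.95 quantiles of Beta(36, 7).
Posterior mean ≈ 0.837, SD ≈ 0.056; a Normal approximation gives roughly [0.746, 0.929].
Exact: F⁻¹(0.05) = 0.737; F⁻¹(0.95) = 0.919.

[0.737, 0.919]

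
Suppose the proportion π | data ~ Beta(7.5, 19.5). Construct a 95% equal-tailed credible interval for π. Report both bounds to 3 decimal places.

[0.129, 0.457]

Posterior: Beta(7.5, 19.5).
Equal-tailed 95% interval: the 0.025 and 0.975 quantiles of Beta(7.5, 19.5).
Posterior mean ≈ 0.278, SD ≈ 0.085; a Normal approximation gives roughly [0.112, 0.444].
Exact: F⁻¹(0.025) = 0.129; F⁻¹(0.975) = 0.457.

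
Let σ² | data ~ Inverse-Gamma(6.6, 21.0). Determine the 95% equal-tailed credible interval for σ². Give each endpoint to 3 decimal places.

Inverse-Gamma(6.6, 21.0) quantiles: F⁻¹(0.025) and F⁻¹(0.975).
Equivalently, 1/σ² ~ Gamma(6.6, rate = 21.0); invert its 0.975 and 0.025 quantiles.
Posterior mean ≈ 3.750, SD ≈ 1.748; a Normal approximation gives roughly [0.323, 7.177].
Exact: lower = 1.679; upper = 8.185.

[1.679, 8.185]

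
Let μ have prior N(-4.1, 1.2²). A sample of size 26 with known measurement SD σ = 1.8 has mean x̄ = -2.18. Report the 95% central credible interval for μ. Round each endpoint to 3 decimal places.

[-2.997, -1.669]

Posterior precision = 1/1.2² + 26/1.8² = 0.6944 + 8.0247 = 8.7191, so posterior SD = 0.3387.
Posterior mean = (-4.1/1.2² + 26·-2.18/1.8²) / 8.7191 = -2.3329.
Interval: -2.3329 ± 1.960 × 0.3387 → [-2.997, -1.669].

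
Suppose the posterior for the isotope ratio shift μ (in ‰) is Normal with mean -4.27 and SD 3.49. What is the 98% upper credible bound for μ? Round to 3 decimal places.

2.898

Need U with P(μ ≤ U) = 0.98: U = -4.27 + z_{0.02}·3.49.
z = 2.054; U = -4.27 + 2.054 × 3.49 = 2.898.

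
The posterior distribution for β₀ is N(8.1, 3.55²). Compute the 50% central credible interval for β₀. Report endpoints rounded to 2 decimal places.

The posterior is symmetric, so the 50% equal-tailed interval is β₀ = 8.1 ± z·3.55 with z = 0.674.
Half-width: 0.674 × 3.55 = 2.39.
8.1 − 2.39 = 5.71; 8.1 + 2.39 = 10.49.

[5.71, 10.49]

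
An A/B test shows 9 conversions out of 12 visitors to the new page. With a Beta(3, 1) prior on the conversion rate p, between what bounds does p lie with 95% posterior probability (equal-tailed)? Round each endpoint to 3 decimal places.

Posterior: Beta(3+9, 1+3) = Beta(12, 4).
Equal-tailed 95% interval: the 0.025 and 0.975 quantiles of Beta(12, 4).
Posterior mean ≈ 0.750, SD ≈ 0.105; a Normal approximation gives roughly [0.544, 0.956].
Exact: F⁻¹(0.025) = 0.519; F⁻¹(0.975) = 0.922.

[0.519, 0.922]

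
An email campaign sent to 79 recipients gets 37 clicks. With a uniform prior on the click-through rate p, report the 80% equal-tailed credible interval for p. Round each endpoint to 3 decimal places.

Posterior: Beta(1+37, 1+42) = Beta(38, 43).
Equal-tailed 80% interval: the 0.1 and 0.9 quantiles of Beta(38, 43).
Posterior mean ≈ 0.469, SD ≈ 0.055; a Normal approximation gives roughly [0.399, 0.540].
Exact: F⁻¹(0.1) = 0.398; F⁻¹(0.9) = 0.540.

[0.398, 0.540]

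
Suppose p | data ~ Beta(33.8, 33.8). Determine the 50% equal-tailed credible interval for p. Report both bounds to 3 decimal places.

Posterior: Beta(33.8, 33.8).
Equal-tailed 50% interval: the 0.25 and 0.75 quantiles of Beta(33.8, 33.8).
Posterior mean ≈ 0.500, SD ≈ 0.060; a Normal approximation gives roughly [0.459, 0.541].
Exact: F⁻¹(0.25) = 0.459; F⁻¹(0.75) = 0.541.

[0.459, 0.541]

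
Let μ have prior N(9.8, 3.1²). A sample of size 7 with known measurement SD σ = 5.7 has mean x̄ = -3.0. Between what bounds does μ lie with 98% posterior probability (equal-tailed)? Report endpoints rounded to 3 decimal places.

[-2.947, 5.284]

Posterior precision = 1/3.1² + 7/5.7² = 0.1041 + 0.2155 = 0.3195, so posterior SD = 1.7691.
Posterior mean = (9.8/3.1² + 7·-3.0/5.7²) / 0.3195 = 1.1687.
Interval: 1.1687 ± 2.326 × 1.7691 → [-2.947, 5.284].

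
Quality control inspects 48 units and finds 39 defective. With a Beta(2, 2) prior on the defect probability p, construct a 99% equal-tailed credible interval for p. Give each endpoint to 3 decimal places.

[0.626, 0.910]

Posterior: Beta(2+39, 2+9) = Beta(41, 11).
Equal-tailed 99% interval: the 0.005 and 0.995 quantiles of Beta(41, 11).
Posterior mean ≈ 0.788, SD ≈ 0.056; a Normal approximation gives roughly [0.644, 0.933].
Exact: F⁻¹(0.005) = 0.626; F⁻¹(0.995) = 0.910.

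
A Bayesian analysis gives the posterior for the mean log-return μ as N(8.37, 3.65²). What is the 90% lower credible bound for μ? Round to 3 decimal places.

3.692

Need L with P(μ ≥ L) = 0.90: L = 8.37 − z_{0.1}·3.65.
z = 1.282; L = 8.37 − 1.282 × 3.65 = 3.692.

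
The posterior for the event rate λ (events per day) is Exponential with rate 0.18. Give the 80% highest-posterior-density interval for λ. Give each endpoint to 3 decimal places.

[0.000, 8.941]

The exponential density is strictly decreasing on [0, ∞), so the HPD interval is anchored at 0: [0, q] with P(λ ≤ q) = 0.80.
q = −ln(1 − 0.80) / 0.18 = 1.6094 / 0.18 = 8.941.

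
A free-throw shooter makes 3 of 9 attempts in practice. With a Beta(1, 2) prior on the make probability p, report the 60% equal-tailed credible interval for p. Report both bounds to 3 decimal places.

Posterior: Beta(1+3, 2+6) = Beta(4, 8).
Equal-tailed 60% interval: the 0.2 and 0.8 quantiles of Beta(4, 8).
Posterior mean ≈ 0.333, SD ≈ 0.131; a Normal approximation gives roughly [0.223, 0.443].
Exact: F⁻¹(0.2) = 0.217; F⁻¹(0.8) = 0.445.

[0.217, 0.445]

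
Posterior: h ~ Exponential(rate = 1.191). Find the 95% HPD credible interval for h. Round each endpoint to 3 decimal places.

[0.000, 2.515]

The exponential density is strictly decreasing on [0, ∞), so the HPD interval is anchored at 0: [0, q] with P(h ≤ q) = 0.95.
q = −ln(1 − 0.95) / 1.191 = 2.9957 / 1.191 = 2.515.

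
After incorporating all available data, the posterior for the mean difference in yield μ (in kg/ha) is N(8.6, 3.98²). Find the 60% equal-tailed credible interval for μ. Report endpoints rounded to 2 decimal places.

[5.25, 11.95]

The posterior is symmetric, so the 60% equal-tailed interval is μ = 8.6 ± z·3.98 with z = 0.842.
Half-width: 0.842 × 3.98 = 3.35.
8.6 − 3.35 = 5.25; 8.6 + 3.35 = 11.95.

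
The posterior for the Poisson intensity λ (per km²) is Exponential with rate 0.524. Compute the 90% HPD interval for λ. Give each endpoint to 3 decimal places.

[0.000, 4.394]

The exponential density is strictly decreasing on [0, ∞), so the HPD interval is anchored at 0: [0, q] with P(λ ≤ q) = 0.90.
q = −ln(1 − 0.90) / 0.524 = 2.3026 / 0.524 = 4.394.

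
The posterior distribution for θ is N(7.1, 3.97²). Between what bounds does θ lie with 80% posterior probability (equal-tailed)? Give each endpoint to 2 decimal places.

[2.01, 12.19]

The posterior is symmetric, so the 80% equal-tailed interval is θ = 7.1 ± z·3.97 with z = 1.282.
Half-width: 1.282 × 3.97 = 5.09.
7.1 − 5.09 = 2.01; 7.1 + 5.09 = 12.19.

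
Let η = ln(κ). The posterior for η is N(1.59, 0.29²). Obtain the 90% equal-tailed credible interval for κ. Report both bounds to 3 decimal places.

[3.043, 7.901]

On the log scale the 90% interval is 1.59 ± 1.645 × 0.29 = [1.1130, 2.0670].
Exponentiate: [e^1.1130, e^2.0670] = [3.043, 7.901].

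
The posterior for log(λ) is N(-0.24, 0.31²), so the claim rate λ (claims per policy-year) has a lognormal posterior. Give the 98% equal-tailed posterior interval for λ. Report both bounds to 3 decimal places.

On the log scale the 98% interval is -0.24 ± 2.326 × 0.31 = [-0.9612, 0.4812].
Exponentiate: [e^-0.9612, e^0.4812] = [0.382, 1.618].

[0.382, 1.618]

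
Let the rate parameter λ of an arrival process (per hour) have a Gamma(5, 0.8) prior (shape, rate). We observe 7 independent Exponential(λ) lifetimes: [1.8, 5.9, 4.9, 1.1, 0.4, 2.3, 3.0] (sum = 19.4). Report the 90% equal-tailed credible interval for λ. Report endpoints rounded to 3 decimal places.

[0.343, 0.901]

Posterior: Gamma(5+7, 0.8+19.4) = Gamma(12, 20.2) (shape, rate).
Equal-tailed 90% interval: Gamma(12, 20.2) quantiles at 0.05 and 0.95.
Posterior mean ≈ 0.594, SD ≈ 0.171; a Normal approximation gives roughly [0.312, 0.876].
Exact: lower = 0.343; upper = 0.901.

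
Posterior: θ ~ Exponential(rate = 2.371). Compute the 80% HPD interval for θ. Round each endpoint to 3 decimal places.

The exponential density is strictly decreasing on [0, ∞), so the HPD interval is anchored at 0: [0, q] with P(θ ≤ q) = 0.80.
q = −ln(1 − 0.80) / 2.371 = 1.6094 / 2.371 = 0.679.

[0.000, 0.679]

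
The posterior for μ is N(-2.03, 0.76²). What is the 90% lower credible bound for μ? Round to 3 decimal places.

Need L with P(μ ≥ L) = 0.90: L = -2.03 − z_{0.1}·0.76.
z = 1.282; L = -2.03 − 1.282 × 0.76 = -3.004.

-3.004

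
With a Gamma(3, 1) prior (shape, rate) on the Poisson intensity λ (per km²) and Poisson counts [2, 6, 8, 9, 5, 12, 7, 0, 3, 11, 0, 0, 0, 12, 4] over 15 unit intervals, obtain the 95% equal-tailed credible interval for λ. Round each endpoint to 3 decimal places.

[4.076, 6.292]

Posterior: Gamma(3+79, 1+15) = Gamma(82, 16) (shape, rate).
Equal-tailed 95% interval: Gamma(82, 16) quantiles at 0.025 and 0.975.
Posterior mean ≈ 5.125, SD ≈ 0.566; a Normal approximation gives roughly [4.016, 6.234].
Exact: lower = 4.076; upper = 6.292.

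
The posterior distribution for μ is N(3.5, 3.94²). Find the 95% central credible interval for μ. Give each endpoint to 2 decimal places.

[-4.22, 11.22]

The posterior is symmetric, so the 95% equal-tailed interval is μ = 3.5 ± z·3.94 with z = 1.960.
Half-width: 1.960 × 3.94 = 7.72.
3.5 − 7.72 = -4.22; 3.5 + 7.72 = 11.22.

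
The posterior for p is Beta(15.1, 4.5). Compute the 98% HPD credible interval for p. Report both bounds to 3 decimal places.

[0.544, 0.952]

The posterior is unimodal and skewed, so the HPD interval has equal density at both endpoints and is the shortest 98% interval.
Solving f(0.544) = f(0.952) with F(0.952) − F(0.544) = 0.98 gives [0.544, 0.952].
For comparison, the equal-tailed interval is [0.523, 0.940]; the HPD is narrower and shifted toward the mode.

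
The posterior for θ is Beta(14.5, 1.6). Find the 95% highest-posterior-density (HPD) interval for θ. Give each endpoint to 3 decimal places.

The posterior is unimodal and skewed, so the HPD interval has equal density at both endpoints and is the shortest 95% interval.
Solving f(0.759) = f(1.000) with F(1.000) − F(0.759) = 0.95 gives [0.759, 1.000].
For comparison, the equal-tailed interval is [0.720, 0.991]; the HPD is narrower and shifted toward the mode.

[0.759, 1.000]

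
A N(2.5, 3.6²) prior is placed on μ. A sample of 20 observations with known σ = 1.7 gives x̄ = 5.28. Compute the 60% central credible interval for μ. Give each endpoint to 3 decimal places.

Posterior precision = 1/3.6² + 20/1.7² = 0.0772 + 6.9204 = 6.9976, so posterior SD = 0.3780.
Posterior mean = (2.5/3.6² + 20·5.28/1.7²) / 6.9976 = 5.2493.
Interval: 5.2493 ± 0.842 × 0.3780 → [4.931, 5.568].

[4.931, 5.568]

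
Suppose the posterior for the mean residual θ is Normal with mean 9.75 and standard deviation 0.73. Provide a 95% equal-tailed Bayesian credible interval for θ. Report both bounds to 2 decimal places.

[8.32, 11.18]

The posterior is symmetric, so the 95% equal-tailed interval is θ = 9.75 ± z·0.73 with z = 1.960.
Half-width: 1.960 × 0.73 = 1.43.
9.75 − 1.43 = 8.32; 9.75 + 1.43 = 11.18.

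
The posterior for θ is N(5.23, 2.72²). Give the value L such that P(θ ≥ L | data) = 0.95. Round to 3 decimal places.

0.756

Need L with P(θ ≥ L) = 0.95: L = 5.23 − z_{0.05}·2.72.
z = 1.645; L = 5.23 − 1.645 × 2.72 = 0.756.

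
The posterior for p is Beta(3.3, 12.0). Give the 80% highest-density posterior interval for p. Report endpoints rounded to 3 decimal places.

[0.071, 0.323]

The posterior is unimodal and skewed, so the HPD interval has equal density at both endpoints and is the shortest 80% interval.
Solving f(0.071) = f(0.323) with F(0.323) − F(0.071) = 0.80 gives [0.071, 0.323].
For comparison, the equal-tailed interval is [0.094, 0.355]; the HPD is narrower and shifted toward the mode.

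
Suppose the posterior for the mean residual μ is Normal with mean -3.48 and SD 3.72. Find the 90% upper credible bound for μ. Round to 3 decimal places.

1.287

Need U with P(μ ≤ U) = 0.90: U = -3.48 + z_{0.1}·3.72.
z = 1.282; U = -3.48 + 1.282 × 3.72 = 1.287.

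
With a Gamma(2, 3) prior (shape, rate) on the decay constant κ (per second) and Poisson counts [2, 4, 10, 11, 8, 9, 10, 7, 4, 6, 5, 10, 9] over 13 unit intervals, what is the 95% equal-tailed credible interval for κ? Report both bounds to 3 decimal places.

Posterior: Gamma(2+95, 3+13) = Gamma(97, 16) (shape, rate).
Equal-tailed 95% interval: Gamma(97, 16) quantiles at 0.025 and 0.975.
Posterior mean ≈ 6.062, SD ≈ 0.616; a Normal approximation gives roughly [4.856, 7.269].
Exact: lower = 4.916; upper = 7.327.

[4.916, 7.327]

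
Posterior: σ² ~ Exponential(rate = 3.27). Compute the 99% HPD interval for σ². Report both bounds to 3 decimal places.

The exponential density is strictly decreasing on [0, ∞), so the HPD interval is anchored at 0: [0, q] with P(σ² ≤ q) = 0.99.
q = −ln(1 − 0.99) / 3.27 = 4.6052 / 3.27 = 1.408.

[0.000, 1.408]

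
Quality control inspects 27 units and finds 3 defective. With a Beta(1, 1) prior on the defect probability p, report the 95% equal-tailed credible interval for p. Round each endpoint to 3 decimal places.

[0.040, 0.282]

Posterior: Beta(1+3, 1+24) = Beta(4, 25).
Equal-tailed 95% interval: the 0.025 and 0.975 quantiles of Beta(4, 25).
Posterior mean ≈ 0.138, SD ≈ 0.063; a Normal approximation gives roughly [0.015, 0.261].
Exact: F⁻¹(0.025) = 0.040; F⁻¹(0.975) = 0.282.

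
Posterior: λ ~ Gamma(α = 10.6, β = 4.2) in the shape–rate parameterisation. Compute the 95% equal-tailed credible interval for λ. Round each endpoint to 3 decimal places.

[1.241, 4.255]

Posterior: Gamma(shape 10.6, rate 4.2).
Equal-tailed 95% interval: Gamma(10.6, 4.2) quantiles at 0.025 and 0.975.
Posterior mean ≈ 2.524, SD ≈ 0.775; a Normal approximation gives roughly [1.004, 4.043].
Exact: lower = 1.241; upper = 4.255.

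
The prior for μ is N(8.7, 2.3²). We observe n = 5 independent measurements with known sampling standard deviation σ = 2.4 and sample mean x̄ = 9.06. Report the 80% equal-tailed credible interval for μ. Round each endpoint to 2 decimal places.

Posterior precision = 1/2.3² + 5/2.4² = 0.1890 + 0.8681 = 1.0571, so posterior SD = 0.9726.
Posterior mean = (8.7/2.3² + 5·9.06/2.4²) / 1.0571 = 8.9956.
Interval: 8.9956 ± 1.282 × 0.9726 → [7.75, 10.24].

[7.75, 10.24]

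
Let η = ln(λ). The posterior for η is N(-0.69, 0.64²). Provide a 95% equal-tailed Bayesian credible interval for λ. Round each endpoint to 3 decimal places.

[0.143, 1.758]

On the log scale the 95% interval is -0.69 ± 1.960 × 0.64 = [-1.9444, 0.5644].
Exponentiate: [e^-1.9444, e^0.5644] = [0.143, 1.758].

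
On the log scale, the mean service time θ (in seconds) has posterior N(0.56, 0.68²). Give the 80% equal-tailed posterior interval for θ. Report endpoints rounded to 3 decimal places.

On the log scale the 80% interval is 0.56 ± 1.282 × 0.68 = [-0.3115, 1.4315].
Exponentiate: [e^-0.3115, e^1.4315] = [0.732, 4.185].

[0.732, 4.185]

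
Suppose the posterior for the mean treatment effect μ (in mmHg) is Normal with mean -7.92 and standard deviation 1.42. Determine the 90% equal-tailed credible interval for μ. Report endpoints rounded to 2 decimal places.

The posterior is symmetric, so the 90% equal-tailed interval is μ = -7.92 ± z·1.42 with z = 1.645.
Half-width: 1.645 × 1.42 = 2.34.
-7.92 − 2.34 = -10.26; -7.92 + 2.34 = -5.58.

[-10.26, -5.58]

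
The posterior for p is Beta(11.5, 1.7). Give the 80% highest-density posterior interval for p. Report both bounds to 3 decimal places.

The posterior is unimodal and skewed, so the HPD interval has equal density at both endpoints and is the shortest 80% interval.
Solving f(0.799) = f(0.992) with F(0.992) − F(0.799) = 0.80 gives [0.799, 0.992].
For comparison, the equal-tailed interval is [0.748, 0.968]; the HPD is narrower and shifted toward the mode.

[0.799, 0.992]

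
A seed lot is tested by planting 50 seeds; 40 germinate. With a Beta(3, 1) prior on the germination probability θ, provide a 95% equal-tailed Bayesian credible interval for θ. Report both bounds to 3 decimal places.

[0.680, 0.892]

Posterior: Beta(3+40, 1+10) = Beta(43, 11).
Equal-tailed 95% interval: the 0.025 and 0.975 quantiles of Beta(43, 11).
Posterior mean ≈ 0.796, SD ≈ 0.054; a Normal approximation gives roughly [0.690, 0.903].
Exact: F⁻¹(0.025) = 0.680; F⁻¹(0.975) = 0.892.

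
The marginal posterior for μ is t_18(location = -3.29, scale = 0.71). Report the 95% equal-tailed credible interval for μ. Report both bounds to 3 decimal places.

[-4.782, -1.798]

The t_18 distribution is symmetric; the 95% interval is -3.29 ± t·0.71 with t_{0.975,18} = 2.101.
Half-width: 2.101 × 0.71 = 1.492.
-3.29 − 1.492 = -4.782; -3.29 + 1.492 = -1.798.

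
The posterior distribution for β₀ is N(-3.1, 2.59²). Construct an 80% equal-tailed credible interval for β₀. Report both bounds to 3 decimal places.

[-6.419, 0.219]

The posterior is symmetric, so the 80% equal-tailed interval is β₀ = -3.1 ± z·2.59 with z = 1.282.
Half-width: 1.282 × 2.59 = 3.319.
-3.1 − 3.319 = -6.419; -3.1 + 3.319 = 0.219.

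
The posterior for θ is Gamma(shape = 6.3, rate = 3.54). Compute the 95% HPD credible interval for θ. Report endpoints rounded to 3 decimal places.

The posterior is unimodal and skewed, so the HPD interval has equal density at both endpoints and is the shortest 95% interval.
Solving f(0.546) = f(3.188) with F(3.188) − F(0.546) = 0.95 gives [0.546, 3.188].
For comparison, the equal-tailed interval is [0.673, 3.415]; the HPD is narrower and shifted toward the mode.

[0.546, 3.188]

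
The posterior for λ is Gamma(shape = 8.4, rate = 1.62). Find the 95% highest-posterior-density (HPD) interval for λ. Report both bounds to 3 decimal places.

The posterior is unimodal and skewed, so the HPD interval has equal density at both endpoints and is the shortest 95% interval.
Solving f(1.994) = f(8.748) with F(8.748) − F(1.994) = 0.95 gives [1.994, 8.748].
For comparison, the equal-tailed interval is [2.294, 9.235]; the HPD is narrower and shifted toward the mode.

[1.994, 8.748]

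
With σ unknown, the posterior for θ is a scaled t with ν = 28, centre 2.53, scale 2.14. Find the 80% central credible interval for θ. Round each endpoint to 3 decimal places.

[-0.279, 5.339]

The t_28 distribution is symmetric; the 80% interval is 2.53 ± t·2.14 with t_{0.9,28} = 1.313.
Half-width: 1.313 × 2.14 = 2.809.
2.53 − 2.809 = -0.279; 2.53 + 2.809 = 5.339.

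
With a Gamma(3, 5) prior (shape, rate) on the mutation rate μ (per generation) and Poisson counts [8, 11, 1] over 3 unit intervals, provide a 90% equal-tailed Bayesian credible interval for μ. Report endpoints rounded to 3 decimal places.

[1.965, 3.927]

Posterior: Gamma(3+20, 5+3) = Gamma(23, 8) (shape, rate).
Equal-tailed 90% interval: Gamma(23, 8) quantiles at 0.05 and 0.95.
Posterior mean ≈ 2.875, SD ≈ 0.599; a Normal approximation gives roughly [1.889, 3.861].
Exact: lower = 1.965; upper = 3.927.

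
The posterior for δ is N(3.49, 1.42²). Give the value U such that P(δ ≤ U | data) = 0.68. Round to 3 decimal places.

Need U with P(δ ≤ U) = 0.68: U = 3.49 + z_{0.32}·1.42.
z = 0.468; U = 3.49 + 0.468 × 1.42 = 4.154.

4.154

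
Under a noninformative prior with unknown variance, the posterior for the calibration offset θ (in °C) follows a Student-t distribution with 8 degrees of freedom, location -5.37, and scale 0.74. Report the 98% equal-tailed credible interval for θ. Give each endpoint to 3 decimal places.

The t_8 distribution is symmetric; the 98% interval is -5.37 ± t·0.74 with t_{0.99,8} = 2.896.
Half-width: 2.896 × 0.74 = 2.143.
-5.37 − 2.143 = -7.513; -5.37 + 2.143 = -3.227.

[-7.513, -3.227]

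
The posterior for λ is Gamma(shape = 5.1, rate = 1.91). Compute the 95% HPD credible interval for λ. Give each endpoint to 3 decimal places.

[0.660, 5.013]

The posterior is unimodal and skewed, so the HPD interval has equal density at both endpoints and is the shortest 95% interval.
Solving f(0.660) = f(5.013) with F(5.013) − F(0.660) = 0.95 gives [0.660, 5.013].
For comparison, the equal-tailed interval is [0.879, 5.438]; the HPD is narrower and shifted toward the mode.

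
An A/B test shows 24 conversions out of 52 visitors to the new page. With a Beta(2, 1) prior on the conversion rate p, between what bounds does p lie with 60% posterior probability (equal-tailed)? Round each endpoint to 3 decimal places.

Posterior: Beta(2+24, 1+28) = Beta(26, 29).
Equal-tailed 60% interval: the 0.2 and 0.8 quantiles of Beta(26, 29).
Posterior mean ≈ 0.473, SD ≈ 0.067; a Normal approximation gives roughly [0.417, 0.529].
Exact: F⁻¹(0.2) = 0.416; F⁻¹(0.8) = 0.529.

[0.416, 0.529]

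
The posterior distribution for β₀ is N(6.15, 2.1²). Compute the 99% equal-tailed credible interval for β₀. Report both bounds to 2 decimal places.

[0.74, 11.56]

The posterior is symmetric, so the 99% equal-tailed interval is β₀ = 6.15 ± z·2.1 with z = 2.576.
Half-width: 2.576 × 2.1 = 5.41.
6.15 − 5.41 = 0.74; 6.15 + 5.41 = 11.56.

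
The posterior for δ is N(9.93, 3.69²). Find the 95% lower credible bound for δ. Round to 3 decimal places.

3.860

Need L with P(δ ≥ L) = 0.95: L = 9.93 − z_{0.05}·3.69.
z = 1.645; L = 9.93 − 1.645 × 3.69 = 3.860.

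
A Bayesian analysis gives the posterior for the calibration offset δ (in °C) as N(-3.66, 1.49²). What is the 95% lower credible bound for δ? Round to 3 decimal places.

Need L with P(δ ≥ L) = 0.95: L = -3.66 − z_{0.05}·1.49.
z = 1.645; L = -3.66 − 1.645 × 1.49 = -6.111.

-6.111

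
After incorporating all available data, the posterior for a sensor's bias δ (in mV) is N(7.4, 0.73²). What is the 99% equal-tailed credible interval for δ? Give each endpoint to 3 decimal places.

[5.520, 9.280]

The posterior is symmetric, so the 99% equal-tailed interval is δ = 7.4 ± z·0.73 with z = 2.576.
Half-width: 2.576 × 0.73 = 1.880.
7.4 − 1.880 = 5.520; 7.4 + 1.880 = 9.280.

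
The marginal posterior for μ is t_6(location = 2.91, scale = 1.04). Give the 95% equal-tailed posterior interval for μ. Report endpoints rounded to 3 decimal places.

The t_6 distribution is symmetric; the 95% interval is 2.91 ± t·1.04 with t_{0.975,6} = 2.447.
Half-width: 2.447 × 1.04 = 2.545.
2.91 − 2.545 = 0.365; 2.91 + 2.545 = 5.455.

[0.365, 5.455]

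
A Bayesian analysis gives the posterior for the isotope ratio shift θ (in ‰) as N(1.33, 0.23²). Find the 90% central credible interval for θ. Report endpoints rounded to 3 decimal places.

The posterior is symmetric, so the 90% equal-tailed interval is θ = 1.33 ± z·0.23 with z = 1.645.
Half-width: 1.645 × 0.23 = 0.378.
1.33 − 0.378 = 0.952; 1.33 + 0.378 = 1.708.

[0.952, 1.708]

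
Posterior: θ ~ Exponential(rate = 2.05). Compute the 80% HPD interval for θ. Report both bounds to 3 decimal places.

The exponential density is strictly decreasing on [0, ∞), so the HPD interval is anchored at 0: [0, q] with P(θ ≤ q) = 0.80.
q = −ln(1 − 0.80) / 2.05 = 1.6094 / 2.05 = 0.785.

[0.000, 0.785]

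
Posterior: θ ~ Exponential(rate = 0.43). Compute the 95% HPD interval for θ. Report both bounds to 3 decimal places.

The exponential density is strictly decreasing on [0, ∞), so the HPD interval is anchored at 0: [0, q] with P(θ ≤ q) = 0.95.
q = −ln(1 − 0.95) / 0.43 = 2.9957 / 0.43 = 6.967.

[0.000, 6.967]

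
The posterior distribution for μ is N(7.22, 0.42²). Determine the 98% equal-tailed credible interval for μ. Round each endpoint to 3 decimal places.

The posterior is symmetric, so the 98% equal-tailed interval is μ = 7.22 ± z·0.42 with z = 2.326.
Half-width: 2.326 × 0.42 = 0.977.
7.22 − 0.977 = 6.243; 7.22 + 0.977 = 8.197.

[6.243, 8.197]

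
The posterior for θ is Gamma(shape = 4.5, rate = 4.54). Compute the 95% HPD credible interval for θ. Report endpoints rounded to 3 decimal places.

[0.210, 1.915]

The posterior is unimodal and skewed, so the HPD interval has equal density at both endpoints and is the shortest 95% interval.
Solving f(0.210) = f(1.915) with F(1.915) − F(0.210) = 0.95 gives [0.210, 1.915].
For comparison, the equal-tailed interval is [0.297, 2.095]; the HPD is narrower and shifted toward the mode.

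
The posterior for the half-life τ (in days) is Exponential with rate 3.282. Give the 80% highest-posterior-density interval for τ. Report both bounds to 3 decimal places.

[0.000, 0.490]

The exponential density is strictly decreasing on [0, ∞), so the HPD interval is anchored at 0: [0, q] with P(τ ≤ q) = 0.80.
q = −ln(1 − 0.80) / 3.282 = 1.6094 / 3.282 = 0.490.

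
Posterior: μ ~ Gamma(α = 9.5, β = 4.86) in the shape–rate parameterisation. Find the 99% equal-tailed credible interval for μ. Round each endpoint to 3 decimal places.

Posterior: Gamma(shape 9.5, rate 4.86).
Equal-tailed 99% interval: Gamma(9.5, 4.86) quantiles at 0.005 and 0.995.
Posterior mean ≈ 1.955, SD ≈ 0.634; a Normal approximation gives roughly [0.321, 3.588].
Exact: lower = 0.704; upper = 3.969.

[0.704, 3.969]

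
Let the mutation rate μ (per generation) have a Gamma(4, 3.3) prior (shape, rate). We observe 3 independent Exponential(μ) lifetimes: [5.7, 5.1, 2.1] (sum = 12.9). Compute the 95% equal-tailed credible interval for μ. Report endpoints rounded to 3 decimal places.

[0.174, 0.806]

Posterior: Gamma(4+3, 3.3+12.9) = Gamma(7, 16.2) (shape, rate).
Equal-tailed 95% interval: Gamma(7, 16.2) quantiles at 0.025 and 0.975.
Posterior mean ≈ 0.432, SD ≈ 0.163; a Normal approximation gives roughly [0.112, 0.752].
Exact: lower = 0.174; upper = 0.806.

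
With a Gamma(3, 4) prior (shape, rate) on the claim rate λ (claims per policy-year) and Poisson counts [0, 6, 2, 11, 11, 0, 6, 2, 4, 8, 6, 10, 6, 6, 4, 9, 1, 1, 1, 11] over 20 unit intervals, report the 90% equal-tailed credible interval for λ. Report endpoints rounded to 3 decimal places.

Posterior: Gamma(3+105, 4+20) = Gamma(108, 24) (shape, rate).
Equal-tailed 90% interval: Gamma(108, 24) quantiles at 0.05 and 0.95.
Posterior mean ≈ 4.500, SD ≈ 0.433; a Normal approximation gives roughly [3.788, 5.212].
Exact: lower = 3.812; upper = 5.235.

[3.812, 5.235]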